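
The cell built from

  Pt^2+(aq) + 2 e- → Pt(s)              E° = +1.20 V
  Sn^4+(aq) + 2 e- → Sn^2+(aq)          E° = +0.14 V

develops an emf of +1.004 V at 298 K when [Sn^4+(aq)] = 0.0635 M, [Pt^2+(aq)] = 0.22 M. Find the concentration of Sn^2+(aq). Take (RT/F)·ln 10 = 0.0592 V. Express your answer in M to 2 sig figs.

0.0037 M

The Pt²⁺/Pt couple has the larger reduction potential, so it is the cathode: E°cell = +1.20 − (+0.14) = +1.06 V and n = 2.
Since E = E° − (0.0592/n)·log Q, log Q = n(E° − E)/0.0592 = 1.892.
Balancing electrons gives Pt^2+(aq) + Sn^2+(aq) → Pt(s) + Sn^4+(aq); thus Q = [Sn^4+(aq)] / ([Pt^2+(aq)]·[Sn^2+(aq)]).
Solving for the unknown gives log [Sn^2+(aq)] = −2.432, so [Sn^2+(aq)] ≈ 0.0037 M.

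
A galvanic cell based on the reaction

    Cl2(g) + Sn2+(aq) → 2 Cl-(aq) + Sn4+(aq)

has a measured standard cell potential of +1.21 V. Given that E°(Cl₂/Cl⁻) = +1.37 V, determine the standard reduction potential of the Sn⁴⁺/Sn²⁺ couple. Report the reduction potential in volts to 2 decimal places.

In the reaction as written the Cl₂/Cl⁻ couple is reduced (cathode) and Sn⁴⁺/Sn²⁺ is oxidized (anode), so E°cell = E°(Cl₂/Cl⁻) − E°(Sn⁴⁺/Sn²⁺).
E°(Sn⁴⁺/Sn²⁺) = E°(cathode) − E°cell = +1.37 − (+1.21) = +0.16 V.

+0.16 V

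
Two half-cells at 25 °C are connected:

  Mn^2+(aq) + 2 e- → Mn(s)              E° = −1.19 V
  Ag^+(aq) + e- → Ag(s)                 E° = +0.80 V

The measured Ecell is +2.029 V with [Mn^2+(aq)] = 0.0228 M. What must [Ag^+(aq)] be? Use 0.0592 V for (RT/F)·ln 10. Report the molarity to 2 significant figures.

With Ag⁺/Ag at the cathode and Mn²⁺/Mn at the anode, E°cell = +0.80 − (−1.19) = +1.99 V (n = 2).
Rearranging E = E° − (0.0592/n)·log Q gives log Q = 2(+1.99 − (+2.029))/0.0592 = −1.318.
Balancing electrons gives 2 Ag^+(aq) + Mn(s) → 2 Ag(s) + Mn^2+(aq); thus Q = [Mn^2+(aq)] / [Ag^+(aq)]^2.
Isolating [Ag^+(aq)] in Q = 10^{−1.318} yields log [Ag^+(aq)] = −0.162, i.e. 0.69 M.

0.69 M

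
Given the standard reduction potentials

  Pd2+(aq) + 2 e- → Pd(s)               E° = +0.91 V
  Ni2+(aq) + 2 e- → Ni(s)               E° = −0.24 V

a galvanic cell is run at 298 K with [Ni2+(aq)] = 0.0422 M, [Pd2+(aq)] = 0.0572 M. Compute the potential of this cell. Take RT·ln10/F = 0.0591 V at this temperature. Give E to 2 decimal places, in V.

+1.15 V

The Pd²⁺/Pd couple has the more positive E°, so it is the cathode; Ni²⁺/Ni is the anode.
E°cell = E°cat − E°an = +0.91 − (−0.24) = +1.15 V; n = 2.
For the overall reaction Pd2+(aq) + Ni(s) → Pd(s) + Ni2+(aq), Q = [Ni2+(aq)] / [Pd2+(aq)] = 0.738, giving log Q = −0.132.
Applying E = E° − (RT ln10/nF)·log Q gives +1.15 − (0.0591/2)(−0.132) = +1.15 V.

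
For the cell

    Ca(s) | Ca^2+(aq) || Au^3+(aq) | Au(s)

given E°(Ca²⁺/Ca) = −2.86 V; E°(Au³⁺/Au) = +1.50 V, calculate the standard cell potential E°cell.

+4.36 V

By convention the left-hand electrode in cell notation is the anode (oxidation) and the right-hand electrode is the cathode (reduction).
E°cell = E°(right) − E°(left) = +1.50 − (−2.86) = +4.36 V.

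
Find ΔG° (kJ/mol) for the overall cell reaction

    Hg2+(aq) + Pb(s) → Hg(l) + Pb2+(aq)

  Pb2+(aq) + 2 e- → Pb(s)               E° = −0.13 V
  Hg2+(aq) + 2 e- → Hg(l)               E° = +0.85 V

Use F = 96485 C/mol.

In the reaction as written Hg2+(aq) is reduced, so the Hg²⁺/Hg couple is the cathode and Pb²⁺/Pb is the anode.
E°cell = +0.85 − (−0.13) = +0.98 V; balancing electrons gives n = 2.
ΔG° = −nFE°cell = −(2)(96485)(+0.98) J/mol = −189 kJ/mol.

−189 kJ/mol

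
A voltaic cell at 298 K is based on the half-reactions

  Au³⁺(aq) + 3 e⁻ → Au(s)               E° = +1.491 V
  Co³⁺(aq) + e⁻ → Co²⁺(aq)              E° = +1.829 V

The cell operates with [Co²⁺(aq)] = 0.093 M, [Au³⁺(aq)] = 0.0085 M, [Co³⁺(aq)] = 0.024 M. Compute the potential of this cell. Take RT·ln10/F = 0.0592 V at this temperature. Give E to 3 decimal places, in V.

Co³⁺/Co²⁺ is reduced (cathode, E° = +1.829 V) and Au³⁺/Au is oxidized (anode).
E°cell = +1.829 − (+1.491) = +0.338 V, with n = 3 electrons transferred.
For the overall reaction 3 Co³⁺(aq) + Au(s) → 3 Co²⁺(aq) + Au³⁺(aq), Q = ([Co²⁺(aq)]^3·[Au³⁺(aq)]) / [Co³⁺(aq)]^3 = 0.495, giving log Q = −0.306.
By the Nernst equation, E = +0.338 − (0.0592/3)·(−0.306) = +0.344 V.

+0.344 V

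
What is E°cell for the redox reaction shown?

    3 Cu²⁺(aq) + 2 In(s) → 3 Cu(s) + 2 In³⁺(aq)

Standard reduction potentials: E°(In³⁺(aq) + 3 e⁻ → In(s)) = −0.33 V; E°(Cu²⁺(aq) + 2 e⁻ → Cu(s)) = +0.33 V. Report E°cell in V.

In the reaction as written, Cu²⁺(aq) is reduced (cathode) and In³⁺(aq) is produced by oxidation at the anode.
E°cell = E°(cathode) − E°(anode) = +0.33 − (−0.33) = +0.66 V.

+0.66 V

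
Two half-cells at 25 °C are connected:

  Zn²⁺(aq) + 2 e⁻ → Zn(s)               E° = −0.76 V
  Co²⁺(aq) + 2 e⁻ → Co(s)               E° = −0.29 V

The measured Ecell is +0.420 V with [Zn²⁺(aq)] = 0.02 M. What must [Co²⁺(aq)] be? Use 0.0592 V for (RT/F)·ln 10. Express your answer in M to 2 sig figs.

With Co²⁺/Co at the cathode and Zn²⁺/Zn at the anode, E°cell = −0.29 − (−0.76) = +0.47 V (n = 2).
Rearranging E = E° − (0.0592/n)·log Q gives log Q = 2(+0.47 − (+0.420))/0.0592 = 1.689.
The balanced reaction is Co²⁺(aq) + Zn(s) → Co(s) + Zn²⁺(aq), so Q = [Zn²⁺(aq)] / [Co²⁺(aq)].
Solving for the unknown gives log [Co²⁺(aq)] = −3.388, so [Co²⁺(aq)] ≈ 0.00041 M.

0.00041 M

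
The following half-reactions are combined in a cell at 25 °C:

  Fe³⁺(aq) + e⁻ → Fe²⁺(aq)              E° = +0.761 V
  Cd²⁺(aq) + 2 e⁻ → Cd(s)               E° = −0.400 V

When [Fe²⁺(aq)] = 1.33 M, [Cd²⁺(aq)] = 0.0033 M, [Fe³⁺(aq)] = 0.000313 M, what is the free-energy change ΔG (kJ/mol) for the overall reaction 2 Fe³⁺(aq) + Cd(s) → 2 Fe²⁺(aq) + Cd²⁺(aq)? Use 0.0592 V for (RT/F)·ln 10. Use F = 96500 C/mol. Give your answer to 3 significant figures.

The standard cell potential is +0.761 − (−0.400) = +1.161 V, with n = 2 electrons in the balanced equation.
Here Q = ([Fe²⁺(aq)]^2·[Cd²⁺(aq)]) / [Fe³⁺(aq)]^2 = 5.96×10^4 (log Q = 4.775), giving E = +1.161 − (0.0592/2)·(4.775) = +1.0197 V.
ΔG = −nFE = −(2)(96500)(+1.0197) J/mol = −197 kJ/mol.

−197 kJ/mol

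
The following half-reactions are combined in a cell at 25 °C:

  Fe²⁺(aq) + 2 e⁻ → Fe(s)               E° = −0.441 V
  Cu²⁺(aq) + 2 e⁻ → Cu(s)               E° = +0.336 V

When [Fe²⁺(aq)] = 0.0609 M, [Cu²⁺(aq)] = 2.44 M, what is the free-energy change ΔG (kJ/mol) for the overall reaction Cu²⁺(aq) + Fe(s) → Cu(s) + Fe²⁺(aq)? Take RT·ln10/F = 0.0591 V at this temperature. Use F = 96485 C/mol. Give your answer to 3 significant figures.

−159 kJ/mol

E°cell = +0.336 − (−0.441) = +0.777 V; the balanced reaction transfers n = 2 electrons.
The reaction quotient is [Fe²⁺(aq)] / [Cu²⁺(aq)] = 0.025; by Nernst, E = +0.777 − (0.0591/2)(−1.603) = +0.8244 V.
Finally ΔG = −nFE = −(2)(96485 C/mol)(+0.8244 V) = −159 kJ/mol.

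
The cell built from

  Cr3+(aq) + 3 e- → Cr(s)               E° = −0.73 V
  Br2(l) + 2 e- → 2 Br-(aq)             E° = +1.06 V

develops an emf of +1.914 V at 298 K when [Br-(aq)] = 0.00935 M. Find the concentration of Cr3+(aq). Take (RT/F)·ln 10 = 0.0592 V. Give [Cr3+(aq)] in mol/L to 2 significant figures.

The Br₂/Br⁻ couple has the larger reduction potential, so it is the cathode: E°cell = +1.06 − (−0.73) = +1.79 V and n = 6.
From the Nernst equation, log Q = n(E° − E)/0.0592 = 6·(+1.79 − (+1.914))/0.0592 = −12.568.
Balancing electrons gives 3 Br2(l) + 2 Cr(s) → 6 Br-(aq) + 2 Cr3+(aq); thus Q = [Br-(aq)]^6·[Cr3+(aq)]^2.
Substituting the known concentrations and solving, log [Cr3+(aq)] = −0.196 and [Cr3+(aq)] = 0.64 M.

0.64 M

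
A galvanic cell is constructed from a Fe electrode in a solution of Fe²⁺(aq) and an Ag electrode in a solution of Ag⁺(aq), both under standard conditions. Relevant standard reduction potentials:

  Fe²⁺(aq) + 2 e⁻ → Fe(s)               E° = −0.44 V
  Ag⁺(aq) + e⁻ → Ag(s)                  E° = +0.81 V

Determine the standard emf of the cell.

+1.25 V

The Ag⁺/Ag couple has the higher E°, so Ag ion is reduced (cathode) and Fe is oxidized (anode).
E°cell = E°(cathode) − E°(anode) = +0.81 − (−0.44) = +1.25 V.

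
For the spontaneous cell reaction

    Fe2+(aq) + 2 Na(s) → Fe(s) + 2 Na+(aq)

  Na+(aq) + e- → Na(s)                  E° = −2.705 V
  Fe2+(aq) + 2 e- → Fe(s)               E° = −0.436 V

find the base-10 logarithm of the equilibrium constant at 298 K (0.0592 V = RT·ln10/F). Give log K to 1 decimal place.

log K = 76.7

The Fe²⁺/Fe couple is reduced (cathode); E°cell = −0.436 − (−2.705) = +2.269 V with n = 2.
At equilibrium E = 0, so log K = nE°cell / 0.0592 = (2)(+2.269) / 0.0592 = 76.7.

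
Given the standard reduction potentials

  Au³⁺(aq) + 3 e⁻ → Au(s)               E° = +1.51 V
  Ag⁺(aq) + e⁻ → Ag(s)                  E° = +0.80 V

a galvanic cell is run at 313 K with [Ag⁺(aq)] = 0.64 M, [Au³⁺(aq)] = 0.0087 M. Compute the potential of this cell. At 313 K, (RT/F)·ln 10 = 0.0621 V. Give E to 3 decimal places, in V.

+0.679 V

Au³⁺/Au is reduced (cathode, E° = +1.51 V) and Ag⁺/Ag is oxidized (anode).
E°cell = +1.51 − (+0.80) = +0.71 V, with n = 3 electrons transferred.
Balancing gives Au³⁺(aq) + 3 Ag(s) → Au(s) + 3 Ag⁺(aq); hence Q = [Ag⁺(aq)]^3 / [Au³⁺(aq)] = 30.1 (log Q = 1.479).
By the Nernst equation, E = +0.71 − (0.0621/3)·(1.479) = +0.679 V.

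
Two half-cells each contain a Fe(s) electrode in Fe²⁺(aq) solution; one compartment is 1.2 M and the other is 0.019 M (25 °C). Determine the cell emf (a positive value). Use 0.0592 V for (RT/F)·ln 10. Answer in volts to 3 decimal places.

For a concentration cell E°cell = 0, since both electrodes use the same couple.
The compartment with the higher Fe²⁺(aq) concentration (1.2 M) acts as the cathode; ions are reduced there and produced at the dilute (0.019 M) anode.
With n = 2, Ecell = −(0.0592/2)·log([dilute]/[conc]) = −(0.0592/2)·log(0.019/1.2) = +0.053 V.

0.053 V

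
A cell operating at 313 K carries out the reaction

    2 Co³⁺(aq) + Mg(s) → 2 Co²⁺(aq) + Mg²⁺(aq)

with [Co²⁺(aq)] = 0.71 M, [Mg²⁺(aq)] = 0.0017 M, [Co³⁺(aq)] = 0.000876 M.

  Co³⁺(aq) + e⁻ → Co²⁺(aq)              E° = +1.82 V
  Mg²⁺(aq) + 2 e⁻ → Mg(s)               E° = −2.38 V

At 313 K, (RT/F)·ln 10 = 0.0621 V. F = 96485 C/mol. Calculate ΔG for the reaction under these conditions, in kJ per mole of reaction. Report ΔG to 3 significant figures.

With Co³⁺/Co²⁺ reduced at the cathode, E°cell = +1.82 − (−2.38) = +4.20 V and n = 2.
Q = ([Co²⁺(aq)]^2·[Mg²⁺(aq)]) / [Co³⁺(aq)]^2 = 1.12×10^3, so log Q = 3.048 and E = +4.20 − (0.0621/2)(3.048) = +4.1054 V.
Then ΔG = −nFE = −2 × 96485 × +4.1054 J/mol = −792 kJ/mol.

−792 kJ/mol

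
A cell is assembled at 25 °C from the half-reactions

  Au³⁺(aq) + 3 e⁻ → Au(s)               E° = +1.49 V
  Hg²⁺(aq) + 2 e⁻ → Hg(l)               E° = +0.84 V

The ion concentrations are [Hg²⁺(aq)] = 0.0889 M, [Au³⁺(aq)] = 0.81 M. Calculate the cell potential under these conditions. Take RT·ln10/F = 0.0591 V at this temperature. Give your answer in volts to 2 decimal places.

+0.68 V

The Au³⁺/Au couple has the more positive E°, so it is the cathode; Hg²⁺/Hg is the anode.
The standard potential is +1.49 − (+0.84) = +0.65 V and the balanced reaction transfers n = 6 electrons.
For the overall reaction 2 Au³⁺(aq) + 3 Hg(l) → 2 Au(s) + 3 Hg²⁺(aq), Q = [Hg²⁺(aq)]^3 / [Au³⁺(aq)]^2 = 0.00107, giving log Q = −2.970.
Applying E = E° − (RT ln10/nF)·log Q gives +0.65 − (0.0591/6)(−2.970) = +0.68 V.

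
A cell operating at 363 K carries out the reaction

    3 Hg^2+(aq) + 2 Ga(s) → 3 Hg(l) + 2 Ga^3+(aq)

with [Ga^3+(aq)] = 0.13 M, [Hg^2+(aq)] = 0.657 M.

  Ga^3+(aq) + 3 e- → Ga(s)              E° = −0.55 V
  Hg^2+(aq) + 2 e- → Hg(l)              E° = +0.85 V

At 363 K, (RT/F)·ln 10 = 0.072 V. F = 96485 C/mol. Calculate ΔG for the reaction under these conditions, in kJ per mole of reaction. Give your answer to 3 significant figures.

−819 kJ/mol

The standard cell potential is +0.85 − (−0.55) = +1.40 V, with n = 6 electrons in the balanced equation.
The reaction quotient is [Ga^3+(aq)]^2 / [Hg^2+(aq)]^3 = 0.0596; by Nernst, E = +1.40 − (0.072/6)(−1.225) = +1.4147 V.
ΔG = −nFE = −(6)(96485)(+1.4147) J/mol = −819 kJ/mol.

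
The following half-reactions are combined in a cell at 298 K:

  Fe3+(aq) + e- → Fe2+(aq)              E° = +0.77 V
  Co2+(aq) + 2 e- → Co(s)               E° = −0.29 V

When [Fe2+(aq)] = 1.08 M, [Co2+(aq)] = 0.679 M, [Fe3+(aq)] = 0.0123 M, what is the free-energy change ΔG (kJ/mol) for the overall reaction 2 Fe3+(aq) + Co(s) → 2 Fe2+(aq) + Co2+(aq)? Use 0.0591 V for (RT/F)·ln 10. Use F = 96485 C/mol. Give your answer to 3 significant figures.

−183 kJ/mol

The standard cell potential is +0.77 − (−0.29) = +1.06 V, with n = 2 electrons in the balanced equation.
The reaction quotient is ([Fe2+(aq)]^2·[Co2+(aq)]) / [Fe3+(aq)]^2 = 5.23×10^3; by Nernst, E = +1.06 − (0.0591/2)(3.719) = +0.9501 V.
Then ΔG = −nFE = −2 × 96485 × +0.9501 J/mol = −183 kJ/mol.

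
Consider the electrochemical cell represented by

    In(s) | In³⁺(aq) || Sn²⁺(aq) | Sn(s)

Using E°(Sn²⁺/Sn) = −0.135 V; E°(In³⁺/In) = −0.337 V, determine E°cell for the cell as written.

By convention the left-hand electrode in cell notation is the anode (oxidation) and the right-hand electrode is the cathode (reduction).
E°cell = E°(right) − E°(left) = −0.135 − (−0.337) = +0.202 V.

+0.202 V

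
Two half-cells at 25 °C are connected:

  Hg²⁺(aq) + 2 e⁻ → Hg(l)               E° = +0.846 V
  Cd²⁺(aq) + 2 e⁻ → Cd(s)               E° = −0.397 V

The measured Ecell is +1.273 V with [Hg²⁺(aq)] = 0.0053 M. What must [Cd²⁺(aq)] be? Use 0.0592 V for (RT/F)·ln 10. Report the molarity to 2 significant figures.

The Hg²⁺/Hg couple has the larger reduction potential, so it is the cathode: E°cell = +0.846 − (−0.397) = +1.243 V and n = 2.
Since E = E° − (0.0592/n)·log Q, log Q = n(E° − E)/0.0592 = −1.014.
The balanced reaction is Hg²⁺(aq) + Cd(s) → Hg(l) + Cd²⁺(aq), so Q = [Cd²⁺(aq)] / [Hg²⁺(aq)].
Substituting the known concentrations and solving, log [Cd²⁺(aq)] = −3.290 and [Cd²⁺(aq)] = 0.00051 M.

0.00051 M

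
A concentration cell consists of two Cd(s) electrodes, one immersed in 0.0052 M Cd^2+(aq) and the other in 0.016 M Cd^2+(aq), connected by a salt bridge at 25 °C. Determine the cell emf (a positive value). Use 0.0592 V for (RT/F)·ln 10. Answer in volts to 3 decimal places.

0.014 V

For a concentration cell E°cell = 0, since both electrodes use the same couple.
The compartment with the higher Cd^2+(aq) concentration (0.016 M) acts as the cathode; ions are reduced there and produced at the dilute (0.0052 M) anode.
With n = 2, Ecell = −(0.0592/2)·log([dilute]/[conc]) = −(0.0592/2)·log(0.0052/0.016) = +0.014 V.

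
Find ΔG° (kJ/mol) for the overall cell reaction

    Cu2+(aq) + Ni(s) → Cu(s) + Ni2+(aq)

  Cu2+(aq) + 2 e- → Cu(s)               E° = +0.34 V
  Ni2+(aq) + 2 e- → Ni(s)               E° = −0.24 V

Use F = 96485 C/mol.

−112 kJ/mol

In the reaction as written Cu2+(aq) is reduced, so the Cu²⁺/Cu couple is the cathode and Ni²⁺/Ni is the anode.
E°cell = +0.34 − (−0.24) = +0.58 V; balancing electrons gives n = 2.
ΔG° = −nFE°cell = −(2)(96485)(+0.58) J/mol = −112 kJ/mol.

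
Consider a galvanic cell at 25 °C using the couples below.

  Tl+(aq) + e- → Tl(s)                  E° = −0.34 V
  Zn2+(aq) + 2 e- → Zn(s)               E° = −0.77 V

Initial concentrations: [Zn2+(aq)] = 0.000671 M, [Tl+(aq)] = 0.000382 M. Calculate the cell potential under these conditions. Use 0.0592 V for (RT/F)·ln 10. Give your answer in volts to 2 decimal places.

Tl⁺/Tl is reduced (cathode, E° = −0.34 V) and Zn²⁺/Zn is oxidized (anode).
The standard potential is −0.34 − (−0.77) = +0.43 V and the balanced reaction transfers n = 2 electrons.
The balanced reaction is 2 Tl+(aq) + Zn(s) → 2 Tl(s) + Zn2+(aq), so Q = [Zn2+(aq)] / [Tl+(aq)]^2 = 4.6×10^3 and log Q = 3.663.
E = E° − (0.0592/n)·log Q = +0.43 − (0.0592/2)(3.663) = +0.32 V.

+0.32 V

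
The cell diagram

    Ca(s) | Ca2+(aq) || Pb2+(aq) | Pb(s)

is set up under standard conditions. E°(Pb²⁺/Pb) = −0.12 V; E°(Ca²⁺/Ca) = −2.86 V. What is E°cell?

By convention the left-hand electrode in cell notation is the anode (oxidation) and the right-hand electrode is the cathode (reduction).
E°cell = E°(right) − E°(left) = −0.12 − (−2.86) = +2.74 V.

+2.74 V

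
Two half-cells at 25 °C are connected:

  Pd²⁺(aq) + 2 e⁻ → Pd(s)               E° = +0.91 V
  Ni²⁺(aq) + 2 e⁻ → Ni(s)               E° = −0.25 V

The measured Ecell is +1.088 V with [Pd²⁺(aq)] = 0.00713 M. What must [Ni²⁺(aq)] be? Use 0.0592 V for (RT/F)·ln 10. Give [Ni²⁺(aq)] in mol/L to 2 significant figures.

1.9 M

Pd²⁺/Pd is the cathode (higher E°); E°cell = +0.91 − (−0.25) = +1.16 V with n = 2.
From the Nernst equation, log Q = n(E° − E)/0.0592 = 2·(+1.16 − (+1.088))/0.0592 = 2.432.
For Pd²⁺(aq) + Ni(s) → Pd(s) + Ni²⁺(aq), the reaction quotient is Q = [Ni²⁺(aq)] / [Pd²⁺(aq)].
Substituting the known concentrations and solving, log [Ni²⁺(aq)] = 0.285 and [Ni²⁺(aq)] = 1.9 M.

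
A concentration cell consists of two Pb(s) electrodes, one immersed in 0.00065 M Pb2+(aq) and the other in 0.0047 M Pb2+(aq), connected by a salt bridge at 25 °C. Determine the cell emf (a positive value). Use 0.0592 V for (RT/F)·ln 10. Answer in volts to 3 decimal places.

0.025 V

For a concentration cell E°cell = 0, since both electrodes use the same couple.
The compartment with the higher Pb2+(aq) concentration (0.0047 M) acts as the cathode; ions are reduced there and produced at the dilute (0.00065 M) anode.
With n = 2, Ecell = −(0.0592/2)·log([dilute]/[conc]) = −(0.0592/2)·log(0.00065/0.0047) = +0.025 V.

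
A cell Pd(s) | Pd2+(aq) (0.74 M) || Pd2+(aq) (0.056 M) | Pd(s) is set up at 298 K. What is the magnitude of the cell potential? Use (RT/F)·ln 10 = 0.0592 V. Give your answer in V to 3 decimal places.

0.033 V

For a concentration cell E°cell = 0, since both electrodes use the same couple.
The compartment with the higher Pd2+(aq) concentration (0.74 M) acts as the cathode; ions are reduced there and produced at the dilute (0.056 M) anode.
With n = 2, Ecell = −(0.0592/2)·log([dilute]/[conc]) = −(0.0592/2)·log(0.056/0.74) = +0.033 V.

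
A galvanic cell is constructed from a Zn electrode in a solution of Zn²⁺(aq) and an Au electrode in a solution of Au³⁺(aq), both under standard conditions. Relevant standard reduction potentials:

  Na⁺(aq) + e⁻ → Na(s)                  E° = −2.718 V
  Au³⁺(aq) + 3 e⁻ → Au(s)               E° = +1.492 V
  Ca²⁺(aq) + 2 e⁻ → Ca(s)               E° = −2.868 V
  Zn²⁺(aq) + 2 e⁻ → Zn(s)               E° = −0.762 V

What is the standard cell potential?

Of the two couples in this cell, the one with the more positive reduction potential is reduced at the cathode: here that is Au³⁺/Au (+1.492 V); Zn²⁺/Zn (−0.762 V) is the anode.
E°cell = E°(cathode) − E°(anode) = +1.492 − (−0.762) = +2.254 V.

+2.254 V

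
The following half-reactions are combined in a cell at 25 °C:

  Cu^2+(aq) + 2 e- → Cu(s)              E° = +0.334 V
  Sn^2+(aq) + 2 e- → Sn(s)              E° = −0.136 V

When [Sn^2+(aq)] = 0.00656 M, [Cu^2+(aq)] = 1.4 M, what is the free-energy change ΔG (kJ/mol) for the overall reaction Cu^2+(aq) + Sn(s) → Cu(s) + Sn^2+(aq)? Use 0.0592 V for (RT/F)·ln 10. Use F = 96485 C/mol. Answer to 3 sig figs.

E°cell = +0.334 − (−0.136) = +0.470 V; the balanced reaction transfers n = 2 electrons.
Q = [Sn^2+(aq)] / [Cu^2+(aq)] = 0.00469, so log Q = −2.329 and E = +0.470 − (0.0592/2)(−2.329) = +0.5389 V.
Then ΔG = −nFE = −2 × 96485 × +0.5389 J/mol = −104 kJ/mol.

−104 kJ/mol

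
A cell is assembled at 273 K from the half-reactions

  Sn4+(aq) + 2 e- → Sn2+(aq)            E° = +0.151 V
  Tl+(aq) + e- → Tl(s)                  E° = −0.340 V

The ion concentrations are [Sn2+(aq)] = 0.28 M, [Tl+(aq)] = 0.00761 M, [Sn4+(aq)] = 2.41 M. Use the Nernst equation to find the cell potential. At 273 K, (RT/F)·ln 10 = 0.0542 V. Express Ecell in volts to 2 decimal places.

+0.63 V

Since E°(Sn⁴⁺/Sn²⁺) > E°(Tl⁺/Tl), Sn⁴⁺/Sn²⁺ serves as the cathode.
The standard potential is +0.151 − (−0.340) = +0.491 V and the balanced reaction transfers n = 2 electrons.
The balanced reaction is Sn4+(aq) + 2 Tl(s) → Sn2+(aq) + 2 Tl+(aq), so Q = ([Sn2+(aq)]·[Tl+(aq)]^2) / [Sn4+(aq)] = 6.73×10^−6 and log Q = −5.172.
By the Nernst equation, E = +0.491 − (0.0542/2)·(−5.172) = +0.63 V.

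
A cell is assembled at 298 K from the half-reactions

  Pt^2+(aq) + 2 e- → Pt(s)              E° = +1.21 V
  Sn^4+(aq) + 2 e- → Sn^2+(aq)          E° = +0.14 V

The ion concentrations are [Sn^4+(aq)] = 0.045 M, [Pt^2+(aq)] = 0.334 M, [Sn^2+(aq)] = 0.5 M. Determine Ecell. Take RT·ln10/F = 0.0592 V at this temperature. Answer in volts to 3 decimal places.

Since E°(Pt²⁺/Pt) > E°(Sn⁴⁺/Sn²⁺), Pt²⁺/Pt serves as the cathode.
E°cell = +1.21 − (+0.14) = +1.07 V, with n = 2 electrons transferred.
The balanced reaction is Pt^2+(aq) + Sn^2+(aq) → Pt(s) + Sn^4+(aq), so Q = [Sn^4+(aq)] / ([Pt^2+(aq)]·[Sn^2+(aq)]) = 0.269 and log Q = −0.570.
By the Nernst equation, E = +1.07 − (0.0592/2)·(−0.570) = +1.087 V.

+1.087 V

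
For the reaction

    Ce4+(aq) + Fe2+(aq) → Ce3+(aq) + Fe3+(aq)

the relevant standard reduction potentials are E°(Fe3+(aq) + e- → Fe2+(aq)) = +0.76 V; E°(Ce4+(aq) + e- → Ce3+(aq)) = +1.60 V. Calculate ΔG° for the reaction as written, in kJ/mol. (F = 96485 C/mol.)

−81.0 kJ/mol

In the reaction as written Ce4+(aq) is reduced, so the Ce⁴⁺/Ce³⁺ couple is the cathode and Fe³⁺/Fe²⁺ is the anode.
E°cell = +1.60 − (+0.76) = +0.84 V; balancing electrons gives n = 1.
ΔG° = −nFE°cell = −(1)(96485)(+0.84) J/mol = −81.0 kJ/mol.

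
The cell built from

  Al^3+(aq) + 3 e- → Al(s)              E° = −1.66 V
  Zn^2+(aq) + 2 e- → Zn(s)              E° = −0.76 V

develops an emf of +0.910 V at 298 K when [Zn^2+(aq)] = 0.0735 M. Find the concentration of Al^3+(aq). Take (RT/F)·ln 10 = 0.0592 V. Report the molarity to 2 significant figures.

Zn²⁺/Zn is the cathode (higher E°); E°cell = −0.76 − (−1.66) = +0.90 V with n = 6.
Since E = E° − (0.0592/n)·log Q, log Q = n(E° − E)/0.0592 = −1.014.
The balanced reaction is 3 Zn^2+(aq) + 2 Al(s) → 3 Zn(s) + 2 Al^3+(aq), so Q = [Al^3+(aq)]^2 / [Zn^2+(aq)]^3.
Substituting the known concentrations and solving, log [Al^3+(aq)] = −2.208 and [Al^3+(aq)] = 0.0062 M.

0.0062 M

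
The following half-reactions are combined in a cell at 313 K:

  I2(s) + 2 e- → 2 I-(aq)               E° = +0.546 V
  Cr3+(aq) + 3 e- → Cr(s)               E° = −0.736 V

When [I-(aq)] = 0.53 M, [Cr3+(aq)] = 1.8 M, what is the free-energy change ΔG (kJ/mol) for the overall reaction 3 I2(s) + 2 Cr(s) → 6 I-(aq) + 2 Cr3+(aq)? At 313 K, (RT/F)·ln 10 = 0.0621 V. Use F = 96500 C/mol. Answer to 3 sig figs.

−749 kJ/mol

With I₂/I⁻ reduced at the cathode, E°cell = +0.546 − (−0.736) = +1.282 V and n = 6.
The reaction quotient is [I-(aq)]^6·[Cr3+(aq)]^2 = 0.0718; by Nernst, E = +1.282 − (0.0621/6)(−1.144) = +1.2938 V.
Finally ΔG = −nFE = −(6)(96500 C/mol)(+1.2938 V) = −749 kJ/mol.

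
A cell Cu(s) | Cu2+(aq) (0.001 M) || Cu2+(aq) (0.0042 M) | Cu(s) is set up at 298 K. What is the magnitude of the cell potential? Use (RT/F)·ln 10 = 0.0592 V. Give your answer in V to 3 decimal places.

For a concentration cell E°cell = 0, since both electrodes use the same couple.
The compartment with the higher Cu2+(aq) concentration (0.0042 M) acts as the cathode; ions are reduced there and produced at the dilute (0.001 M) anode.
With n = 2, Ecell = −(0.0592/2)·log([dilute]/[conc]) = −(0.0592/2)·log(0.001/0.0042) = +0.018 V.

0.018 V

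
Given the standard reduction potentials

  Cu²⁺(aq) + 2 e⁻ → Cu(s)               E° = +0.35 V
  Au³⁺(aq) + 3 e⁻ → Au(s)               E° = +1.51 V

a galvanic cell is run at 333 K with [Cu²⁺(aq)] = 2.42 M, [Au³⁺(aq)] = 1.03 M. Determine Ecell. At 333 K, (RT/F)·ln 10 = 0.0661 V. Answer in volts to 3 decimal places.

+1.148 V

Au³⁺/Au is reduced (cathode, E° = +1.51 V) and Cu²⁺/Cu is oxidized (anode).
E°cell = E°cat − E°an = +1.51 − (+0.35) = +1.16 V; n = 6.
Balancing gives 2 Au³⁺(aq) + 3 Cu(s) → 2 Au(s) + 3 Cu²⁺(aq); hence Q = [Cu²⁺(aq)]^3 / [Au³⁺(aq)]^2 = 13.4 (log Q = 1.126).
E = E° − (0.0661/n)·log Q = +1.16 − (0.0661/6)(1.126) = +1.148 V.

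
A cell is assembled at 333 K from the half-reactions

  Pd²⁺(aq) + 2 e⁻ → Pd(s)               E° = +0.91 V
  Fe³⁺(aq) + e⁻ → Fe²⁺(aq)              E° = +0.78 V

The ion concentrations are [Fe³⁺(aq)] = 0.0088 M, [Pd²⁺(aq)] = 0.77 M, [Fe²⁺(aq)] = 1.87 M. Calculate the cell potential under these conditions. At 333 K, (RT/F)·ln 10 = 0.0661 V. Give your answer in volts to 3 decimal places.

The Pd²⁺/Pd couple has the more positive E°, so it is the cathode; Fe³⁺/Fe²⁺ is the anode.
E°cell = E°cat − E°an = +0.91 − (+0.78) = +0.13 V; n = 2.
For the overall reaction Pd²⁺(aq) + 2 Fe²⁺(aq) → Pd(s) + 2 Fe³⁺(aq), Q = [Fe³⁺(aq)]^2 / ([Pd²⁺(aq)]·[Fe²⁺(aq)]^2) = 2.88×10^−5, giving log Q = −4.541.
By the Nernst equation, E = +0.13 − (0.0661/2)·(−4.541) = +0.280 V.

+0.280 V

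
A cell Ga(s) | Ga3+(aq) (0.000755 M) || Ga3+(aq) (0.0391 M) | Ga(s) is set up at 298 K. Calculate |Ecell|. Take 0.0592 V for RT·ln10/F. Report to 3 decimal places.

0.034 V

For a concentration cell E°cell = 0, since both electrodes use the same couple.
The compartment with the higher Ga3+(aq) concentration (0.0391 M) acts as the cathode; ions are reduced there and produced at the dilute (0.000755 M) anode.
With n = 3, Ecell = −(0.0592/3)·log([dilute]/[conc]) = −(0.0592/3)·log(0.000755/0.0391) = +0.034 V.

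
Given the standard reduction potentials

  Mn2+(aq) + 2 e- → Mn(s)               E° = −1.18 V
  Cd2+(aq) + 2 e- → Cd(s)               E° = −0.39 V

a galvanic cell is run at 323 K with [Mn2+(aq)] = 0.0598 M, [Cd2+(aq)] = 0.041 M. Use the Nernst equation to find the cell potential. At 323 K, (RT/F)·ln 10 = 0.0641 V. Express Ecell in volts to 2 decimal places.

Since E°(Cd²⁺/Cd) > E°(Mn²⁺/Mn), Cd²⁺/Cd serves as the cathode.
E°cell = E°cat − E°an = −0.39 − (−1.18) = +0.79 V; n = 2.
The balanced reaction is Cd2+(aq) + Mn(s) → Cd(s) + Mn2+(aq), so Q = [Mn2+(aq)] / [Cd2+(aq)] = 1.46 and log Q = 0.164.
E = E° − (0.0641/n)·log Q = +0.79 − (0.0641/2)(0.164) = +0.78 V.

+0.78 V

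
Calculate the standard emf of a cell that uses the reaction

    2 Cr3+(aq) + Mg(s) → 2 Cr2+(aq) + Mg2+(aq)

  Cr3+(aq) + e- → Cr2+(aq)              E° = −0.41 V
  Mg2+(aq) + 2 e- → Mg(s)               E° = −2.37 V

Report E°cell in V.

Cr3+(aq) gains electrons, so the Cr³⁺/Cr²⁺ couple is the cathode; the Mg²⁺/Mg couple is the anode.
E°cell = E°(cathode) − E°(anode) = −0.41 − (−2.37) = +1.96 V.

+1.96 V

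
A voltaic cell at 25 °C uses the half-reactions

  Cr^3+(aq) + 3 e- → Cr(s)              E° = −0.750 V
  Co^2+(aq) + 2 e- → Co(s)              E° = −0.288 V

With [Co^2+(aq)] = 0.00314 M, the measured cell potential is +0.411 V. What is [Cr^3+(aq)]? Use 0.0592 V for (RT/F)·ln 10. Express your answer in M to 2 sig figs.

Co²⁺/Co is the cathode (higher E°); E°cell = −0.288 − (−0.750) = +0.462 V with n = 6.
Since E = E° − (0.0592/n)·log Q, log Q = n(E° − E)/0.0592 = 5.169.
The balanced reaction is 3 Co^2+(aq) + 2 Cr(s) → 3 Co(s) + 2 Cr^3+(aq), so Q = [Cr^3+(aq)]^2 / [Co^2+(aq)]^3.
Solving for the unknown gives log [Cr^3+(aq)] = −1.170, so [Cr^3+(aq)] ≈ 0.068 M.

0.068 M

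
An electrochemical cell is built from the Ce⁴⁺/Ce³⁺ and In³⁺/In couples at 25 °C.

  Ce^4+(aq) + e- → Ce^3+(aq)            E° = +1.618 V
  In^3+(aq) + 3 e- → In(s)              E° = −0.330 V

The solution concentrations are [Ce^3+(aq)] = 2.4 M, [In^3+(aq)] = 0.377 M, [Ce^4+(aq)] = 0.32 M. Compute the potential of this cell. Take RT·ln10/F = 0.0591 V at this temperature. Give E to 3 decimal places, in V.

The Ce⁴⁺/Ce³⁺ couple has the more positive E°, so it is the cathode; In³⁺/In is the anode.
The standard potential is +1.618 − (−0.330) = +1.948 V and the balanced reaction transfers n = 3 electrons.
For the overall reaction 3 Ce^4+(aq) + In(s) → 3 Ce^3+(aq) + In^3+(aq), Q = ([Ce^3+(aq)]^3·[In^3+(aq)]) / [Ce^4+(aq)]^3 = 159, giving log Q = 2.202.
By the Nernst equation, E = +1.948 − (0.0591/3)·(2.202) = +1.905 V.

+1.905 V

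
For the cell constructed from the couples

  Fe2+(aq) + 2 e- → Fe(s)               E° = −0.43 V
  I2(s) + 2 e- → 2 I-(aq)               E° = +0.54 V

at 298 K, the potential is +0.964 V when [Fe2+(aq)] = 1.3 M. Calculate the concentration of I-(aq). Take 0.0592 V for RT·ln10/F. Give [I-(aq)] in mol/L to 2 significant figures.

1.1 M

I₂/I⁻ is the cathode (higher E°); E°cell = +0.54 − (−0.43) = +0.97 V with n = 2.
From the Nernst equation, log Q = n(E° − E)/0.0592 = 2·(+0.97 − (+0.964))/0.0592 = 0.203.
Balancing electrons gives I2(s) + Fe(s) → 2 I-(aq) + Fe2+(aq); thus Q = [I-(aq)]^2·[Fe2+(aq)].
Solving for the unknown gives log [I-(aq)] = 0.045, so [I-(aq)] ≈ 1.1 M.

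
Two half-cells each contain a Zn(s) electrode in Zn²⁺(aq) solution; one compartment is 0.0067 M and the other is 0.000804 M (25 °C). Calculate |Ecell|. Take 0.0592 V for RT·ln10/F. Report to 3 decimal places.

0.027 V

For a concentration cell E°cell = 0, since both electrodes use the same couple.
The compartment with the higher Zn²⁺(aq) concentration (0.0067 M) acts as the cathode; ions are reduced there and produced at the dilute (0.000804 M) anode.
With n = 2, Ecell = −(0.0592/2)·log([dilute]/[conc]) = −(0.0592/2)·log(0.000804/0.0067) = +0.027 V.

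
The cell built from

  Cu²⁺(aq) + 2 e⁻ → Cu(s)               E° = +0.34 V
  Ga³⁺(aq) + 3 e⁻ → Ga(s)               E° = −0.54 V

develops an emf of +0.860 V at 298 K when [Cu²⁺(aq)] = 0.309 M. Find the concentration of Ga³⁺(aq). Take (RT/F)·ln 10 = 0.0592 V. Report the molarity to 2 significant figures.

With Cu²⁺/Cu at the cathode and Ga³⁺/Ga at the anode, E°cell = +0.34 − (−0.54) = +0.88 V (n = 6).
From the Nernst equation, log Q = n(E° − E)/0.0592 = 6·(+0.88 − (+0.860))/0.0592 = 2.027.
For 3 Cu²⁺(aq) + 2 Ga(s) → 3 Cu(s) + 2 Ga³⁺(aq), the reaction quotient is Q = [Ga³⁺(aq)]^2 / [Cu²⁺(aq)]^3.
Solving for the unknown gives log [Ga³⁺(aq)] = 0.248, so [Ga³⁺(aq)] ≈ 1.8 M.

1.8 M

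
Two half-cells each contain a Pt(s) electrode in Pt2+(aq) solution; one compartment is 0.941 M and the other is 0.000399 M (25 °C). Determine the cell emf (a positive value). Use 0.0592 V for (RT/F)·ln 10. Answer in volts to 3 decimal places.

0.100 V

For a concentration cell E°cell = 0, since both electrodes use the same couple.
The compartment with the higher Pt2+(aq) concentration (0.941 M) acts as the cathode; ions are reduced there and produced at the dilute (0.000399 M) anode.
With n = 2, Ecell = −(0.0592/2)·log([dilute]/[conc]) = −(0.0592/2)·log(0.000399/0.941) = +0.100 V.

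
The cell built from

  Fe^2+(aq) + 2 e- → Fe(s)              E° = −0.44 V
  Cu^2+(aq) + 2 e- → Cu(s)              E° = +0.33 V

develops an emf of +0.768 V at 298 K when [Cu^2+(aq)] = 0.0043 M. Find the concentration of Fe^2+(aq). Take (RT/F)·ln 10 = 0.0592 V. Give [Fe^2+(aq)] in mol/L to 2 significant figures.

Cu²⁺/Cu is the cathode (higher E°); E°cell = +0.33 − (−0.44) = +0.77 V with n = 2.
Since E = E° − (0.0592/n)·log Q, log Q = n(E° − E)/0.0592 = 0.068.
The balanced reaction is Cu^2+(aq) + Fe(s) → Cu(s) + Fe^2+(aq), so Q = [Fe^2+(aq)] / [Cu^2+(aq)].
Substituting the known concentrations and solving, log [Fe^2+(aq)] = −2.299 and [Fe^2+(aq)] = 0.0050 M.

0.0050 M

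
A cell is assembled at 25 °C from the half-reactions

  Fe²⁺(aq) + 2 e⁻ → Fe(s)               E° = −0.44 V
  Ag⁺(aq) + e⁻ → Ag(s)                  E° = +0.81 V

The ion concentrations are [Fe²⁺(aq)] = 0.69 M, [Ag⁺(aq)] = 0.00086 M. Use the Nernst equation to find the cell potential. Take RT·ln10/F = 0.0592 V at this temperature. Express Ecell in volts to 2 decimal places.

Since E°(Ag⁺/Ag) > E°(Fe²⁺/Fe), Ag⁺/Ag serves as the cathode.
E°cell = +0.81 − (−0.44) = +1.25 V, with n = 2 electrons transferred.
The balanced reaction is 2 Ag⁺(aq) + Fe(s) → 2 Ag(s) + Fe²⁺(aq), so Q = [Fe²⁺(aq)] / [Ag⁺(aq)]^2 = 9.33×10^5 and log Q = 5.970.
E = E° − (0.0592/n)·log Q = +1.25 − (0.0592/2)(5.970) = +1.07 V.

+1.07 V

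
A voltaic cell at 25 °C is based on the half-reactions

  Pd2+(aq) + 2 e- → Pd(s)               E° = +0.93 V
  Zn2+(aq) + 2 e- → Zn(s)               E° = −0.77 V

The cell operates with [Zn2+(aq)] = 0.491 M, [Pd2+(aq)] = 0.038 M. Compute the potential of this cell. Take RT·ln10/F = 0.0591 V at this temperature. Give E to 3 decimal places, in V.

The Pd²⁺/Pd couple has the more positive E°, so it is the cathode; Zn²⁺/Zn is the anode.
E°cell = E°cat − E°an = +0.93 − (−0.77) = +1.70 V; n = 2.
The balanced reaction is Pd2+(aq) + Zn(s) → Pd(s) + Zn2+(aq), so Q = [Zn2+(aq)] / [Pd2+(aq)] = 12.9 and log Q = 1.111.
E = E° − (0.0591/n)·log Q = +1.70 − (0.0591/2)(1.111) = +1.667 V.

+1.667 V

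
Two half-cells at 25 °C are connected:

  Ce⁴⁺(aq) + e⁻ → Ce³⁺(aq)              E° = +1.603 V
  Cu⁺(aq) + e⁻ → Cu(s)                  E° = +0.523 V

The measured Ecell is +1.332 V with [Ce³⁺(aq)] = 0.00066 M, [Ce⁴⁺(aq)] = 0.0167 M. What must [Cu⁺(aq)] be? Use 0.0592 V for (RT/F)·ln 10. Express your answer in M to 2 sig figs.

Ce⁴⁺/Ce³⁺ is the cathode (higher E°); E°cell = +1.603 − (+0.523) = +1.080 V with n = 1.
From the Nernst equation, log Q = n(E° − E)/0.0592 = 1·(+1.080 − (+1.332))/0.0592 = −4.257.
Balancing electrons gives Ce⁴⁺(aq) + Cu(s) → Ce³⁺(aq) + Cu⁺(aq); thus Q = ([Ce³⁺(aq)]·[Cu⁺(aq)]) / [Ce⁴⁺(aq)].
Solving for the unknown gives log [Cu⁺(aq)] = −2.854, so [Cu⁺(aq)] ≈ 0.0014 M.

0.0014 M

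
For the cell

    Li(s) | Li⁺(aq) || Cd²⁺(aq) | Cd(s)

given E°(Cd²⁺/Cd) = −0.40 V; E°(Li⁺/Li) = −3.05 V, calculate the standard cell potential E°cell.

By convention the left-hand electrode in cell notation is the anode (oxidation) and the right-hand electrode is the cathode (reduction).
E°cell = E°(right) − E°(left) = −0.40 − (−3.05) = +2.65 V.

+2.65 V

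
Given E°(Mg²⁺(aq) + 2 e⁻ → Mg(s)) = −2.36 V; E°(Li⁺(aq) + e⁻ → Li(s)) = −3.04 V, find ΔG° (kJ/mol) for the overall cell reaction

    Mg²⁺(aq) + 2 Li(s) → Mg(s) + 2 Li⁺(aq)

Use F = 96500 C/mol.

In the reaction as written Mg²⁺(aq) is reduced, so the Mg²⁺/Mg couple is the cathode and Li⁺/Li is the anode.
E°cell = −2.36 − (−3.04) = +0.68 V; balancing electrons gives n = 2.
ΔG° = −nFE°cell = −(2)(96500)(+0.68) J/mol = −131 kJ/mol.

−131 kJ/mol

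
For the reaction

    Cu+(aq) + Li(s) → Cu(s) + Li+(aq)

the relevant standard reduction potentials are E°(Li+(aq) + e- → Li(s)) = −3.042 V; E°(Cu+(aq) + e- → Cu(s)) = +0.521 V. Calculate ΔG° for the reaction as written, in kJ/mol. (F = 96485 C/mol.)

In the reaction as written Cu+(aq) is reduced, so the Cu⁺/Cu couple is the cathode and Li⁺/Li is the anode.
E°cell = +0.521 − (−3.042) = +3.563 V; balancing electrons gives n = 1.
ΔG° = −nFE°cell = −(1)(96485)(+3.563) J/mol = −344 kJ/mol.

−344 kJ/mol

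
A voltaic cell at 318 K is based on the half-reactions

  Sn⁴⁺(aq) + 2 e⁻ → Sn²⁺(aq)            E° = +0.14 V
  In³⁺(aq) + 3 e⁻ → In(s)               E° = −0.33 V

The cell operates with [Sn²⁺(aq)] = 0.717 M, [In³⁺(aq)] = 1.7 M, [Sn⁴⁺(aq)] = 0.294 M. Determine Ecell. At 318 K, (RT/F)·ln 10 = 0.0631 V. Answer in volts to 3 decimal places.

Since E°(Sn⁴⁺/Sn²⁺) > E°(In³⁺/In), Sn⁴⁺/Sn²⁺ serves as the cathode.
E°cell = +0.14 − (−0.33) = +0.47 V, with n = 6 electrons transferred.
The balanced reaction is 3 Sn⁴⁺(aq) + 2 In(s) → 3 Sn²⁺(aq) + 2 In³⁺(aq), so Q = ([Sn²⁺(aq)]^3·[In³⁺(aq)]^2) / [Sn⁴⁺(aq)]^3 = 41.9 and log Q = 1.622.
Applying E = E° − (RT ln10/nF)·log Q gives +0.47 − (0.0631/6)(1.622) = +0.453 V.

+0.453 V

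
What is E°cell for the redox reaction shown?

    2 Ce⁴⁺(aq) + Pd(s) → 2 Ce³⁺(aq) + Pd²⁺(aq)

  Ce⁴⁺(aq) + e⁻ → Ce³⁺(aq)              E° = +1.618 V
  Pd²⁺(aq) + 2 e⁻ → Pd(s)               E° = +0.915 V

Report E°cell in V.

+0.703 V

Ce⁴⁺(aq) gains electrons, so the Ce⁴⁺/Ce³⁺ couple is the cathode; the Pd²⁺/Pd couple is the anode.
E°cell = E°(cathode) − E°(anode) = +1.618 − (+0.915) = +0.703 V.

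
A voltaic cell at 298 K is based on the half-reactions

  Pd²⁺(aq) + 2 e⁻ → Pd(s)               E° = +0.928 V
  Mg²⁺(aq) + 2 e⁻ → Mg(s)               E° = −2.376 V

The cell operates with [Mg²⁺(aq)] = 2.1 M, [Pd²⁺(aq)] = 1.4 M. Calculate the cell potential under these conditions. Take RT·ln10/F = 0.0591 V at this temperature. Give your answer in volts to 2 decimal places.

+3.30 V

Since E°(Pd²⁺/Pd) > E°(Mg²⁺/Mg), Pd²⁺/Pd serves as the cathode.
The standard potential is +0.928 − (−2.376) = +3.304 V and the balanced reaction transfers n = 2 electrons.
The balanced reaction is Pd²⁺(aq) + Mg(s) → Pd(s) + Mg²⁺(aq), so Q = [Mg²⁺(aq)] / [Pd²⁺(aq)] = 1.5 and log Q = 0.176.
Applying E = E° − (RT ln10/nF)·log Q gives +3.304 − (0.0591/2)(0.176) = +3.30 V.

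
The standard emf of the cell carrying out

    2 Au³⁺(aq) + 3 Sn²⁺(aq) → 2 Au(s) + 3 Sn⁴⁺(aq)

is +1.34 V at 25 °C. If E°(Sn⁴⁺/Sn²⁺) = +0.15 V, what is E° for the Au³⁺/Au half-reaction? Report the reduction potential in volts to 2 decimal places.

In the reaction as written the Au³⁺/Au couple is reduced (cathode) and Sn⁴⁺/Sn²⁺ is oxidized (anode), so E°cell = E°(Au³⁺/Au) − E°(Sn⁴⁺/Sn²⁺).
E°(Au³⁺/Au) = E°cell + E°(anode) = +1.34 + (+0.15) = +1.49 V.

+1.49 V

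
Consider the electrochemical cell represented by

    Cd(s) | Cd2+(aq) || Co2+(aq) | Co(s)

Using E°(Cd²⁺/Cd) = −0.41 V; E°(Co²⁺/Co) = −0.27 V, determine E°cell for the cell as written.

+0.14 V

By convention the left-hand electrode in cell notation is the anode (oxidation) and the right-hand electrode is the cathode (reduction).
E°cell = E°(right) − E°(left) = −0.27 − (−0.41) = +0.14 V.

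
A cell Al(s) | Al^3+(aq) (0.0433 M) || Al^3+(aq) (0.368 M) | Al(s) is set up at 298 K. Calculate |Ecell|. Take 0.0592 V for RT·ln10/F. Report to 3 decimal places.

0.018 V

For a concentration cell E°cell = 0, since both electrodes use the same couple.
The compartment with the higher Al^3+(aq) concentration (0.368 M) acts as the cathode; ions are reduced there and produced at the dilute (0.0433 M) anode.
With n = 3, Ecell = −(0.0592/3)·log([dilute]/[conc]) = −(0.0592/3)·log(0.0433/0.368) = +0.018 V.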